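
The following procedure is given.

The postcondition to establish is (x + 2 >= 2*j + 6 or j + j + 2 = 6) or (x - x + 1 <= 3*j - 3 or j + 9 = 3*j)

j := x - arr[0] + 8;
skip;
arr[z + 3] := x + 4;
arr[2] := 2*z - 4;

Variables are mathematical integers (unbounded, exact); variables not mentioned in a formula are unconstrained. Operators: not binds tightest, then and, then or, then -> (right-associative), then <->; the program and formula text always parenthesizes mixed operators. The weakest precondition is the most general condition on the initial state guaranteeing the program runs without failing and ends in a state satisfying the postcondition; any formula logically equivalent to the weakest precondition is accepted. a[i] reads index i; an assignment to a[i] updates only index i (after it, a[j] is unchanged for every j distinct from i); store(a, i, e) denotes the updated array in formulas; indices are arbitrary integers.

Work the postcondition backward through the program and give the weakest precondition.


Working backward. After the program, the postcondition (x + 2 >= 2*j + 6 or j + j + 2 = 6) or (x - x + 1 <= 3*j - 3 or j + 9 = 3*j) must hold; in canonical form it is x >= 2*j + 4 or 2*j = 4 or 3*j >= 4 or 2*j = 9.
Before arr[2] := 2*z - 4: x >= 2*j + 4 or 2*j = 4 or 3*j >= 4 or 2*j = 9
Before arr[z + 3] := x + 4: x >= 2*j + 4 or 2*j = 4 or 3*j >= 4 or 2*j = 9
Before skip: x >= 2*j + 4 or 2*j = 4 or 3*j >= 4 or 2*j = 9
Before j := x - arr[0] + 8: 2*arr[0] >= x + 20 or 2*x = 2*arr[0] - 12 or 3*x >= 3*arr[0] - 20 or 2*x = 2*arr[0] - 7
Answer: WP = 2*arr[0] >= x + 20 or 2*x = 2*arr[0] - 12 or 3*x >= 3*arr[0] - 20 or 2*x = 2*arr[0] - 7


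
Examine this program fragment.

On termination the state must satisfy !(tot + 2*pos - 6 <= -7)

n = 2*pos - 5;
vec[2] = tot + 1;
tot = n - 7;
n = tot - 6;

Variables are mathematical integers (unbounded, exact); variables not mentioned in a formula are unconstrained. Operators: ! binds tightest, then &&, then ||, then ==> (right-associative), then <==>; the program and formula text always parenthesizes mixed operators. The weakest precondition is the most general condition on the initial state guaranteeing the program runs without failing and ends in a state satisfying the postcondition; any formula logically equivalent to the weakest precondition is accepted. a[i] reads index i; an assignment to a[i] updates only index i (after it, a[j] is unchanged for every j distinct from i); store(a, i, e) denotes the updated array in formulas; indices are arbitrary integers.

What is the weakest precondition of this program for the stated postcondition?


Working backward. After the program, the postcondition !(tot + 2*pos - 6 <= -7) must hold; in canonical form it is !(2*pos + tot <= -1).
Before n := tot - 6: !(2*pos + tot <= -1)
Before tot := n - 7: !(n + 2*pos <= 6)
Before vec[2] := tot + 1: !(n + 2*pos <= 6)
Before n := 2*pos - 5: !(4*pos <= 11)
Answer: WP = !(4*pos <= 11)


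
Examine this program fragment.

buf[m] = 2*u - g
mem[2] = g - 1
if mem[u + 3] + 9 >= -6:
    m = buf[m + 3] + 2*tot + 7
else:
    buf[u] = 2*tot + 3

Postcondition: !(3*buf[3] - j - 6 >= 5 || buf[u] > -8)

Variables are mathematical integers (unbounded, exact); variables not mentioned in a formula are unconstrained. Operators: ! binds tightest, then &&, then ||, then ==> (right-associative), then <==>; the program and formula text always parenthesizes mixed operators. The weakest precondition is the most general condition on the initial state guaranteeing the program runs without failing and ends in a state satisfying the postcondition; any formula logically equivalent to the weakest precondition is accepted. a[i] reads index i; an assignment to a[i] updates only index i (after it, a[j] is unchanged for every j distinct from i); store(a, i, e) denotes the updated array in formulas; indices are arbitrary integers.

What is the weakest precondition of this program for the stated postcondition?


Working backward. After the program, the postcondition !(3*buf[3] - j - 6 >= 5 || buf[u] > -8) must hold; in canonical form it is !(3*buf[3] >= j + 11 || buf[u] > -8).
Then branch requires !(3*buf[3] >= j + 11 || buf[u] > -8); else branch requires !(3*store(buf, u, 2*tot + 3)[3] >= j + 11 || store(buf, u, 2*tot + 3)[u] > -8).
Before the if: (mem[u + 3] >= -15 ==> (!(3*buf[3] >= j + 11 || buf[u] > -8))) && ((!(mem[u + 3] >= -15)) ==> (!(3*store(buf, u, 2*tot + 3)[3] >= j + 11 || store(buf, u, 2*tot + 3)[u] > -8)))
Before mem[2] := g - 1: (store(mem, 2, g - 1)[u + 3] >= -15 ==> (!(3*buf[3] >= j + 11 || buf[u] > -8))) && ((!(store(mem, 2, g - 1)[u + 3] >= -15)) ==> (!(3*store(buf, u, 2*tot + 3)[3] >= j + 11 || store(buf, u, 2*tot + 3)[u] > -8)))
Before buf[m] := 2*u - g: (store(mem, 2, g - 1)[u + 3] >= -15 ==> (!(3*store(buf, m, -g + 2*u)[3] >= j + 11 || store(buf, m, -g + 2*u)[u] > -8))) && ((!(store(mem, 2, g - 1)[u + 3] >= -15)) ==> (!(3*store(store(buf, m, -g + 2*u), u, 2*tot + 3)[3] >= j + 11 || store(store(buf, m, -g + 2*u), u, 2*tot + 3)[u] > -8)))
Answer: WP = (store(mem, 2, g - 1)[u + 3] >= -15 ==> (!(3*store(buf, m, -g + 2*u)[3] >= j + 11 || store(buf, m, -g + 2*u)[u] > -8))) && ((!(store(mem, 2, g - 1)[u + 3] >= -15)) ==> (!(3*store(store(buf, m, -g + 2*u), u, 2*tot + 3)[3] >= j + 11 || store(store(buf, m, -g + 2*u), u, 2*tot + 3)[u] > -8)))


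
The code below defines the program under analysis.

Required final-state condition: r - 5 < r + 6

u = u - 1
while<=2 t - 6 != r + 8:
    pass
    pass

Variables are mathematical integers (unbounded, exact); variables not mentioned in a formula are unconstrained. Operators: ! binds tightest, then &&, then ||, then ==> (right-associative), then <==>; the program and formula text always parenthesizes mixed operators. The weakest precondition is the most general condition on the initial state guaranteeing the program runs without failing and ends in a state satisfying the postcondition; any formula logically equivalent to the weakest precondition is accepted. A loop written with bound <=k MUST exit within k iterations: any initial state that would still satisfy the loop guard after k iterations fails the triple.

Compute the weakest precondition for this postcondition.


Working backward. After the program, the postcondition r - 5 < r + 6 must hold; in canonical form it is true.
Before the loop (bound <=2), unroll the exhaustion recursion (WP_0 = exit-now case; WP_j = one more guarded iteration, up to j = 2):
  WP_0: !(t != r + 14)
  WP_1: t != r + 14 ==> (!(t != r + 14))
  WP_2: t != r + 14 ==> (t != r + 14 ==> (!(t != r + 14)))
So before the loop: t != r + 14 ==> (t != r + 14 ==> (!(t != r + 14)))
Before u := u - 1: t != r + 14 ==> (t != r + 14 ==> (!(t != r + 14)))
Answer: WP = t != r + 14 ==> (t != r + 14 ==> (!(t != r + 14)))


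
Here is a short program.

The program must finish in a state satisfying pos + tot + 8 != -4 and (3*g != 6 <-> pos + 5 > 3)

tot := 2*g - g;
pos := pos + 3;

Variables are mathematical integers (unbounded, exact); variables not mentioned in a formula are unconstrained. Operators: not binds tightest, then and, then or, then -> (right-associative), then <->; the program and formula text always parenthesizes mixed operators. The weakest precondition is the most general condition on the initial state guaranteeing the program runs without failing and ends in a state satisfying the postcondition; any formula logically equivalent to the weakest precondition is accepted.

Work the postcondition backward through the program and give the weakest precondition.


Working backward. After the program, the postcondition pos + tot + 8 != -4 and (3*g != 6 <-> pos + 5 > 3) must hold; in canonical form it is pos + tot != -12 and (3*g != 6 <-> pos > -2).
Before pos := pos + 3: pos + tot != -15 and (3*g != 6 <-> pos > -5)
Before tot := 2*g - g: g + pos != -15 and (3*g != 6 <-> pos > -5)
Answer: WP = g + pos != -15 and (3*g != 6 <-> pos > -5)


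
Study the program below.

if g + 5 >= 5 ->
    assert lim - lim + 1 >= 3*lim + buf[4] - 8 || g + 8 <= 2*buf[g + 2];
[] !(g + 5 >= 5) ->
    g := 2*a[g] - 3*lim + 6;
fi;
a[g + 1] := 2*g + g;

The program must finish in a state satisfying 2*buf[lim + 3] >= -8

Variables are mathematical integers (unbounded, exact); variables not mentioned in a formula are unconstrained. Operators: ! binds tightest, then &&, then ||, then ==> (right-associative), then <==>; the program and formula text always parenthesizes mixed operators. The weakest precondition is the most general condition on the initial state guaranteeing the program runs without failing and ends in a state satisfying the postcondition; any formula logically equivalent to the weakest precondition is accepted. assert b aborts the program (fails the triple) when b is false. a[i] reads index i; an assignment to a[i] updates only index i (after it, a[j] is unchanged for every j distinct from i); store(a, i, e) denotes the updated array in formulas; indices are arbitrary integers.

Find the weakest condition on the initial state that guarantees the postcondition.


Working backward. After the program, 2*buf[lim + 3] >= -8 must hold.
Before a[g + 1] := 2*g + g: 2*buf[lim + 3] >= -8
Then branch requires (buf[4] + 3*lim <= 9 || g <= 2*buf[g + 2] - 8) && 2*buf[lim + 3] >= -8; else branch requires 2*buf[lim + 3] >= -8.
Before the if: (g >= 0 ==> ((buf[4] + 3*lim <= 9 || g <= 2*buf[g + 2] - 8) && 2*buf[lim + 3] >= -8)) && ((!(g >= 0)) ==> 2*buf[lim + 3] >= -8)
Answer: WP = (g >= 0 ==> ((buf[4] + 3*lim <= 9 || g <= 2*buf[g + 2] - 8) && 2*buf[lim + 3] >= -8)) && ((!(g >= 0)) ==> 2*buf[lim + 3] >= -8)


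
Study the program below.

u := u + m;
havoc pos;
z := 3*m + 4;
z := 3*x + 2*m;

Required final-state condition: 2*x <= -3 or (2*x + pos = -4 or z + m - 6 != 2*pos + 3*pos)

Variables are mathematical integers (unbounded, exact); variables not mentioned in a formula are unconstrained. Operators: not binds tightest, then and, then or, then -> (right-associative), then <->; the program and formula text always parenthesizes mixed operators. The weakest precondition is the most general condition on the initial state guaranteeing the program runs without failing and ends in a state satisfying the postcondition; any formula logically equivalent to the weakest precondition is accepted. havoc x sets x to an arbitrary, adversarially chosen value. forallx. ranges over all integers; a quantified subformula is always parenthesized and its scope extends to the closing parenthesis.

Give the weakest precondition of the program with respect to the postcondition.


Working backward. After the program, the postcondition 2*x <= -3 or (2*x + pos = -4 or z + m - 6 != 2*pos + 3*pos) must hold; in canonical form it is 2*x <= -3 or pos + 2*x = -4 or m + z != 5*pos + 6.
Before z := 3*x + 2*m: 2*x <= -3 or pos + 2*x = -4 or 3*m + 3*x != 5*pos + 6
Before z := 3*m + 4: 2*x <= -3 or pos + 2*x = -4 or 3*m + 3*x != 5*pos + 6
Before havoc pos: forall pos_1. (2*x <= -3 or pos_1 + 2*x = -4 or 3*m + 3*x != 5*pos_1 + 6)
Before u := u + m: forall pos_1. (2*x <= -3 or pos_1 + 2*x = -4 or 3*m + 3*x != 5*pos_1 + 6)
Answer: WP = forall pos_1. (2*x <= -3 or pos_1 + 2*x = -4 or 3*m + 3*x != 5*pos_1 + 6)


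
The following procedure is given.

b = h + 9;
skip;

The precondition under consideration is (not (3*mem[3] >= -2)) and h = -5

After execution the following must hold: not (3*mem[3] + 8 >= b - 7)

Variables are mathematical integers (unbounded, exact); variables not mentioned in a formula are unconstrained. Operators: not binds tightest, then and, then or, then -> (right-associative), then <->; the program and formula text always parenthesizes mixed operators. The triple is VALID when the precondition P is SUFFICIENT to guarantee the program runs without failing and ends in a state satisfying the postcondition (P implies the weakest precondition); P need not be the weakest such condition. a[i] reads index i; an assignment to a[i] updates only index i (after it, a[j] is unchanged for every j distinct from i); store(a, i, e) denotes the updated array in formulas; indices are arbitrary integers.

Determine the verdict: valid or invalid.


Working backward. After the program, the postcondition not (3*mem[3] + 8 >= b - 7) must hold; in canonical form it is not (3*mem[3] >= b - 15).
Before skip: not (3*mem[3] >= b - 15)
Before b := h + 9: not (3*mem[3] >= h - 6)
The weakest precondition is not (3*mem[3] >= h - 6).
Check whether (not (3*mem[3] >= -2)) and h = -5 implies it.
Countermodel: at the initial state h = -5, mem = {[3] = -1, elsewhere -1}, the precondition holds but the weakest precondition fails.
Answer: invalid


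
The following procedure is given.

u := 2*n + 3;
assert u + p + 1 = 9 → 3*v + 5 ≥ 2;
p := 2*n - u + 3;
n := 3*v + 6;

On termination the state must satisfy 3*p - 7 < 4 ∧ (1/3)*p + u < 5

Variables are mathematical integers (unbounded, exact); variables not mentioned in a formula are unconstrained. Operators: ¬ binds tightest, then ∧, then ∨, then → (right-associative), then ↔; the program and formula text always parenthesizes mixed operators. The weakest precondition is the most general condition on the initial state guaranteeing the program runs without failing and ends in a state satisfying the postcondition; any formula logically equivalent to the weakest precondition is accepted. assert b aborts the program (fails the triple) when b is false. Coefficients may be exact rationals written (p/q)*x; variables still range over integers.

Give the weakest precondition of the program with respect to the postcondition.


Working backward. After the program, the postcondition 3*p - 7 < 4 ∧ (1/3)*p + u < 5 must hold; in canonical form it is 3*p < 11 ∧ (1/3)*p + u < 5.
Before n := 3*v + 6: 3*p < 11 ∧ (1/3)*p + u < 5
Before p := 2*n - u + 3: 6*n < 3*u + 2 ∧ (2/3)*n + (2/3)*u < 4
Before assert u + p + 1 = 9 → 3*v + 5 ≥ 2: (p + u = 8 → 3*v ≥ -3) ∧ 6*n < 3*u + 2 ∧ (2/3)*n + (2/3)*u < 4
Before u := 2*n + 3: (2*n + p = 5 → 3*v ≥ -3) ∧ 2*n < 2
Answer: WP = (2*n + p = 5 → 3*v ≥ -3) ∧ 2*n < 2


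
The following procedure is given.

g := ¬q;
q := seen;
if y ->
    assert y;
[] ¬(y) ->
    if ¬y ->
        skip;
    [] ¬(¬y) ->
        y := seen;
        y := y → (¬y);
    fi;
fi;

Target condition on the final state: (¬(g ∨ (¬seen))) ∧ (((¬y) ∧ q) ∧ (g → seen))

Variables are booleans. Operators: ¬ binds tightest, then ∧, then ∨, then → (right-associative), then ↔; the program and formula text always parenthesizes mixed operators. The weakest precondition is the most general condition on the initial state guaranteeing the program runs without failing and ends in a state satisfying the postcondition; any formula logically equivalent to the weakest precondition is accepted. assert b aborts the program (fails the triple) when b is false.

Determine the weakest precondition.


Working backward. After the program, the postcondition (¬(g ∨ (¬seen))) ∧ (((¬y) ∧ q) ∧ (g → seen)) must hold; in canonical form it is (¬(g ∨ (¬seen))) ∧ (¬y) ∧ q ∧ (g → seen).
Then branch requires false; else branch requires ((¬y) → ((¬(g ∨ (¬seen))) ∧ (¬y) ∧ q ∧ (g → seen))) ∧ (y → ((¬(g ∨ (¬seen))) ∧ (¬(seen → (¬seen))) ∧ q ∧ (g → seen))).
Before the if: (¬y) ∧ ((¬y) → (((¬y) → ((¬(g ∨ (¬seen))) ∧ (¬y) ∧ q ∧ (g → seen))) ∧ (y → ((¬(g ∨ (¬seen))) ∧ (¬(seen → (¬seen))) ∧ q ∧ (g → seen)))))
Before q := seen: (¬y) ∧ ((¬y) → (((¬y) → ((¬(g ∨ (¬seen))) ∧ (¬y) ∧ seen ∧ (g → seen))) ∧ (y → ((¬(g ∨ (¬seen))) ∧ (¬(seen → (¬seen))) ∧ seen ∧ (g → seen)))))
Before g := ¬q: (¬y) ∧ ((¬y) → (((¬y) → ((¬((¬q) ∨ (¬seen))) ∧ (¬y) ∧ seen ∧ ((¬q) → seen))) ∧ (y → ((¬((¬q) ∨ (¬seen))) ∧ (¬(seen → (¬seen))) ∧ seen ∧ ((¬q) → seen)))))
Answer: WP = (¬y) ∧ ((¬y) → (((¬y) → ((¬((¬q) ∨ (¬seen))) ∧ (¬y) ∧ seen ∧ ((¬q) → seen))) ∧ (y → ((¬((¬q) ∨ (¬seen))) ∧ (¬(seen → (¬seen))) ∧ seen ∧ ((¬q) → seen)))))


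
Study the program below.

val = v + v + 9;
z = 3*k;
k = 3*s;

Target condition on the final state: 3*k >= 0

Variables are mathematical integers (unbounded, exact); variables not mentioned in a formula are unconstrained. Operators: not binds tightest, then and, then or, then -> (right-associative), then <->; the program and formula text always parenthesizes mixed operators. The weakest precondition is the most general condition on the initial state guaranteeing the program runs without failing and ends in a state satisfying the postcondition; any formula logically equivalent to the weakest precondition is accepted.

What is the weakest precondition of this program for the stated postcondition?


Working backward. After the program, 3*k >= 0 must hold.
Before k := 3*s: 9*s >= 0
Before z := 3*k: 9*s >= 0
Before val := v + v + 9: 9*s >= 0
Answer: WP = 9*s >= 0


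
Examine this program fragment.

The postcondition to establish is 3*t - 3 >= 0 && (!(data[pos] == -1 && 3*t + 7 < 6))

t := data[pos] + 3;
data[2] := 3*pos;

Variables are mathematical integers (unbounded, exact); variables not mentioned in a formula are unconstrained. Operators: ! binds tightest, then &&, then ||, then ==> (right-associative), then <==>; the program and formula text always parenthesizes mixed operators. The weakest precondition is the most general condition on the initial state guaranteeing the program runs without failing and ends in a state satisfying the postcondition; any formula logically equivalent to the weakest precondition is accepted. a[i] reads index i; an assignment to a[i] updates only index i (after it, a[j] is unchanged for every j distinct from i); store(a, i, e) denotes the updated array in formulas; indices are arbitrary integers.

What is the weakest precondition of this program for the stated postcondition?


Working backward. After the program, the postcondition 3*t - 3 >= 0 && (!(data[pos] == -1 && 3*t + 7 < 6)) must hold; in canonical form it is 3*t >= 3 && (!(data[pos] == -1 && 3*t < -1)).
Before data[2] := 3*pos: 3*t >= 3 && (!(store(data, 2, 3*pos)[pos] == -1 && 3*t < -1))
Before t := data[pos] + 3: 3*data[pos] >= -6 && (!(store(data, 2, 3*pos)[pos] == -1 && 3*data[pos] < -10))
Answer: WP = 3*data[pos] >= -6 && (!(store(data, 2, 3*pos)[pos] == -1 && 3*data[pos] < -10))


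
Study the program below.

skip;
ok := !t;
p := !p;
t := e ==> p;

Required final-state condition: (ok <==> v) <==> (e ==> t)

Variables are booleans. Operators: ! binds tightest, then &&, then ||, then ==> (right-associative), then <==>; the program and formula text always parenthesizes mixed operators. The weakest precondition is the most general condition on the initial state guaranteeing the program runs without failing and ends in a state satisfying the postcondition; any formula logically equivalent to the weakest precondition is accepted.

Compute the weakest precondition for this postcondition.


Working backward. After the program, (ok <==> v) <==> (e ==> t) must hold.
Before t := e ==> p: (ok <==> v) <==> (e ==> (e ==> p))
Before p := !p: (ok <==> v) <==> (e ==> (e ==> (!p)))
Before ok := !t: ((!t) <==> v) <==> (e ==> (e ==> (!p)))
Before skip: ((!t) <==> v) <==> (e ==> (e ==> (!p)))
Answer: WP = ((!t) <==> v) <==> (e ==> (e ==> (!p)))


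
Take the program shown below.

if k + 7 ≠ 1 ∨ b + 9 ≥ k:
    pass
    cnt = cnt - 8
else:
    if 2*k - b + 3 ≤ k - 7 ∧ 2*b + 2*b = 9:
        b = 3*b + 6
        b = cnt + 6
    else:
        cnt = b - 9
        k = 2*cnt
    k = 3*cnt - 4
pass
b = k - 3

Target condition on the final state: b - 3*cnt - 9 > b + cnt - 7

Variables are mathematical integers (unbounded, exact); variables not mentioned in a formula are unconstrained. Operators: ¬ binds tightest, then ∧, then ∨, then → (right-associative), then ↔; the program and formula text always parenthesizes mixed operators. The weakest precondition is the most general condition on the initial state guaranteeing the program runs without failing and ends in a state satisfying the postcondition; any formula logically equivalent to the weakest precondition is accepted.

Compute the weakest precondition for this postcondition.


Working backward. After the program, the postcondition b - 3*cnt - 9 > b + cnt - 7 must hold; in canonical form it is 4*cnt < -2.
Before b := k - 3: 4*cnt < -2
Before skip: 4*cnt < -2
Then branch requires 4*cnt < 30; else branch requires ((k ≤ b - 10 ∧ 4*b = 9) → 4*cnt < -2) ∧ ((¬(k ≤ b - 10 ∧ 4*b = 9)) → 4*b < 34).
Before the if: ((k ≠ -6 ∨ b ≥ k - 9) → 4*cnt < 30) ∧ ((¬(k ≠ -6 ∨ b ≥ k - 9)) → (((k ≤ b - 10 ∧ 4*b = 9) → 4*cnt < -2) ∧ ((¬(k ≤ b - 10 ∧ 4*b = 9)) → 4*b < 34)))
Answer: WP = ((k ≠ -6 ∨ b ≥ k - 9) → 4*cnt < 30) ∧ ((¬(k ≠ -6 ∨ b ≥ k - 9)) → (((k ≤ b - 10 ∧ 4*b = 9) → 4*cnt < -2) ∧ ((¬(k ≤ b - 10 ∧ 4*b = 9)) → 4*b < 34)))


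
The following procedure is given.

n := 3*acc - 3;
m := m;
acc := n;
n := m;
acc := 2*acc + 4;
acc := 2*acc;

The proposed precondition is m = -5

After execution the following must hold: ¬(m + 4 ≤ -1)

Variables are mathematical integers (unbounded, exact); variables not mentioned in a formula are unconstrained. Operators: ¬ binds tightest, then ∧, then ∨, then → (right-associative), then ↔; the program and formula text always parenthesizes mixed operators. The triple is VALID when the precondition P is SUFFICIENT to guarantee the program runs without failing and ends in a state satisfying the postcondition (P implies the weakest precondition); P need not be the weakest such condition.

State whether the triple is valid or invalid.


Working backward. After the program, the postcondition ¬(m + 4 ≤ -1) must hold; in canonical form it is ¬(m ≤ -5).
Before acc := 2*acc: ¬(m ≤ -5)
Before acc := 2*acc + 4: ¬(m ≤ -5)
Before n := m: ¬(m ≤ -5)
Before acc := n: ¬(m ≤ -5)
Before m := m: ¬(m ≤ -5)
Before n := 3*acc - 3: ¬(m ≤ -5)
The weakest precondition is ¬(m ≤ -5).
Check whether m = -5 implies it.
Countermodel: at the initial state m = -5, the precondition holds but the weakest precondition fails.
Answer: invalid


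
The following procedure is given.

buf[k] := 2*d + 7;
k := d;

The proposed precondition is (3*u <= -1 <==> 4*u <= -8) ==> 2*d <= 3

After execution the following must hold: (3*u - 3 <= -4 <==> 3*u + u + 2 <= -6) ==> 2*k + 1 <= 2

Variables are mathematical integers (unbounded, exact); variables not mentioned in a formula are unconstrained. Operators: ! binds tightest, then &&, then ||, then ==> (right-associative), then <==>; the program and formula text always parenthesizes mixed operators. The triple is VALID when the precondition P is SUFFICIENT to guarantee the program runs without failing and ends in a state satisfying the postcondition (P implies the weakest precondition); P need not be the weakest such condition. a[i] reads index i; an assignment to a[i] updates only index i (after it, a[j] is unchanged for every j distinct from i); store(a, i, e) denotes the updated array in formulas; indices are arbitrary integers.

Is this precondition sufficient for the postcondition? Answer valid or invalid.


Working backward. After the program, the postcondition (3*u - 3 <= -4 <==> 3*u + u + 2 <= -6) ==> 2*k + 1 <= 2 must hold; in canonical form it is (3*u <= -1 <==> 4*u <= -8) ==> 2*k <= 1.
Before k := d: (3*u <= -1 <==> 4*u <= -8) ==> 2*d <= 1
Before buf[k] := 2*d + 7: (3*u <= -1 <==> 4*u <= -8) ==> 2*d <= 1
The weakest precondition is (3*u <= -1 <==> 4*u <= -8) ==> 2*d <= 1.
Check whether (3*u <= -1 <==> 4*u <= -8) ==> 2*d <= 3 implies it.
Countermodel: at the initial state d = 1, u = 0, the precondition holds but the weakest precondition fails.
Answer: invalid


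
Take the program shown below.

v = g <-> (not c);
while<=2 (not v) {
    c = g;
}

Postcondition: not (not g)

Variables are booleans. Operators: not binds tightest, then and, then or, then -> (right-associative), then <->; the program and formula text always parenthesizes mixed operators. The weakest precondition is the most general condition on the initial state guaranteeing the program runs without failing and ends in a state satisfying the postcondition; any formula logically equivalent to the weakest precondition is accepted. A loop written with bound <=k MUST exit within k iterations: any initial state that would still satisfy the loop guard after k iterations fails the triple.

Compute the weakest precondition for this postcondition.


Working backward. After the program, the postcondition not (not g) must hold; in canonical form it is g.
Before the loop (bound <=2), unroll the exhaustion recursion (WP_0 = exit-now case; WP_j = one more guarded iteration, up to j = 2):
  WP_0: v and g
  WP_1: ((not v) -> (v and g)) and (v -> g)
  WP_2: ((not v) -> (((not v) -> (v and g)) and (v -> g))) and (v -> g)
So before the loop: ((not v) -> (((not v) -> (v and g)) and (v -> g))) and (v -> g)
Before v := g <-> (not c): ((not (g <-> (not c))) -> (((not (g <-> (not c))) -> ((g <-> (not c)) and g)) and ((g <-> (not c)) -> g))) and ((g <-> (not c)) -> g)
Answer: WP = ((not (g <-> (not c))) -> (((not (g <-> (not c))) -> ((g <-> (not c)) and g)) and ((g <-> (not c)) -> g))) and ((g <-> (not c)) -> g)


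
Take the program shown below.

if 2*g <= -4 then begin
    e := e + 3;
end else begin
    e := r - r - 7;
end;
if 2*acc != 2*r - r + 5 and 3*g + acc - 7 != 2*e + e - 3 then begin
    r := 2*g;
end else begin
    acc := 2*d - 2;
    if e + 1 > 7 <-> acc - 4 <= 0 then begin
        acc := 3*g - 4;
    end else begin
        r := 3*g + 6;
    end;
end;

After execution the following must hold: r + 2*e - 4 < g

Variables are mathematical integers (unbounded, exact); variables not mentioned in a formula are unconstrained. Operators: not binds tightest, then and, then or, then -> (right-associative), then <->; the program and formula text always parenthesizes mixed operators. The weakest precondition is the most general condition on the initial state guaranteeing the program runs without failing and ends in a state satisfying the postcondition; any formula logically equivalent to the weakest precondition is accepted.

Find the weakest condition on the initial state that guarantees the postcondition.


Working backward. After the program, the postcondition r + 2*e - 4 < g must hold; in canonical form it is 2*e + r < g + 4.
Then branch requires 2*e + g < 4; else branch requires ((e > 6 <-> 2*d <= 6) -> 2*e + r < g + 4) and ((not (e > 6 <-> 2*d <= 6)) -> 2*e + 2*g < -2).
Before the if: ((2*acc != r + 5 and acc + 3*g != 3*e + 4) -> 2*e + g < 4) and ((not (2*acc != r + 5 and acc + 3*g != 3*e + 4)) -> (((e > 6 <-> 2*d <= 6) -> 2*e + r < g + 4) and ((not (e > 6 <-> 2*d <= 6)) -> 2*e + 2*g < -2)))
Then branch requires ((2*acc != r + 5 and acc + 3*g != 3*e + 13) -> 2*e + g < -2) and ((not (2*acc != r + 5 and acc + 3*g != 3*e + 13)) -> (((e > 3 <-> 2*d <= 6) -> 2*e + r < g - 2) and ((not (e > 3 <-> 2*d <= 6)) -> 2*e + 2*g < -8))); else branch requires ((2*acc != r + 5 and acc + 3*g != -17) -> g < 18) and ((not (2*acc != r + 5 and acc + 3*g != -17)) -> (((not (2*d <= 6)) -> r < g + 18) and (2*d <= 6 -> 2*g < 12))).
Before the if: (2*g <= -4 -> (((2*acc != r + 5 and acc + 3*g != 3*e + 13) -> 2*e + g < -2) and ((not (2*acc != r + 5 and acc + 3*g != 3*e + 13)) -> (((e > 3 <-> 2*d <= 6) -> 2*e + r < g - 2) and ((not (e > 3 <-> 2*d <= 6)) -> 2*e + 2*g < -8))))) and ((not (2*g <= -4)) -> (((2*acc != r + 5 and acc + 3*g != -17) -> g < 18) and ((not (2*acc != r + 5 and acc + 3*g != -17)) -> (((not (2*d <= 6)) -> r < g + 18) and (2*d <= 6 -> 2*g < 12)))))
Answer: WP = (2*g <= -4 -> (((2*acc != r + 5 and acc + 3*g != 3*e + 13) -> 2*e + g < -2) and ((not (2*acc != r + 5 and acc + 3*g != 3*e + 13)) -> (((e > 3 <-> 2*d <= 6) -> 2*e + r < g - 2) and ((not (e > 3 <-> 2*d <= 6)) -> 2*e + 2*g < -8))))) and ((not (2*g <= -4)) -> (((2*acc != r + 5 and acc + 3*g != -17) -> g < 18) and ((not (2*acc != r + 5 and acc + 3*g != -17)) -> (((not (2*d <= 6)) -> r < g + 18) and (2*d <= 6 -> 2*g < 12)))))


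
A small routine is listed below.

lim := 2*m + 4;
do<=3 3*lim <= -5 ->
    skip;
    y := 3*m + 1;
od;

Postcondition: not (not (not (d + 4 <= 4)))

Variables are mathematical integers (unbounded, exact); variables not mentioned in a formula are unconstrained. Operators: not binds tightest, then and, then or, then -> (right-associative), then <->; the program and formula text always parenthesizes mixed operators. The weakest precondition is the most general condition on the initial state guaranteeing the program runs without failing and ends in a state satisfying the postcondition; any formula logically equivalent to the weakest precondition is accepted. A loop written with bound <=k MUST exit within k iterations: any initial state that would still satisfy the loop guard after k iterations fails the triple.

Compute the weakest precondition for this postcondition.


Working backward. After the program, the postcondition not (not (not (d + 4 <= 4))) must hold; in canonical form it is not (d <= 0).
Before the loop (bound <=3), unroll the exhaustion recursion (WP_0 = exit-now case; WP_j = one more guarded iteration, up to j = 3):
  WP_0: (not (3*lim <= -5)) and (not (d <= 0))
  WP_1: (3*lim <= -5 -> ((not (3*lim <= -5)) and (not (d <= 0)))) and ((not (3*lim <= -5)) -> (not (d <= 0)))
  WP_2: (3*lim <= -5 -> ((3*lim <= -5 -> ((not (3*lim <= -5)) and (not (d <= 0)))) and ((not (3*lim <= -5)) -> (not (d <= 0))))) and ((not (3*lim <= -5)) -> (not (d <= 0)))
  WP_3: (3*lim <= -5 -> ((3*lim <= -5 -> ((3*lim <= -5 -> ((not (3*lim <= -5)) and (not (d <= 0)))) and ((not (3*lim <= -5)) -> (not (d <= 0))))) and ((not (3*lim <= -5)) -> (not (d <= 0))))) and ((not (3*lim <= -5)) -> (not (d <= 0)))
So before the loop: (3*lim <= -5 -> ((3*lim <= -5 -> ((3*lim <= -5 -> ((not (3*lim <= -5)) and (not (d <= 0)))) and ((not (3*lim <= -5)) -> (not (d <= 0))))) and ((not (3*lim <= -5)) -> (not (d <= 0))))) and ((not (3*lim <= -5)) -> (not (d <= 0)))
Before lim := 2*m + 4: (6*m <= -17 -> ((6*m <= -17 -> ((6*m <= -17 -> ((not (6*m <= -17)) and (not (d <= 0)))) and ((not (6*m <= -17)) -> (not (d <= 0))))) and ((not (6*m <= -17)) -> (not (d <= 0))))) and ((not (6*m <= -17)) -> (not (d <= 0)))
Answer: WP = (6*m <= -17 -> ((6*m <= -17 -> ((6*m <= -17 -> ((not (6*m <= -17)) and (not (d <= 0)))) and ((not (6*m <= -17)) -> (not (d <= 0))))) and ((not (6*m <= -17)) -> (not (d <= 0))))) and ((not (6*m <= -17)) -> (not (d <= 0)))


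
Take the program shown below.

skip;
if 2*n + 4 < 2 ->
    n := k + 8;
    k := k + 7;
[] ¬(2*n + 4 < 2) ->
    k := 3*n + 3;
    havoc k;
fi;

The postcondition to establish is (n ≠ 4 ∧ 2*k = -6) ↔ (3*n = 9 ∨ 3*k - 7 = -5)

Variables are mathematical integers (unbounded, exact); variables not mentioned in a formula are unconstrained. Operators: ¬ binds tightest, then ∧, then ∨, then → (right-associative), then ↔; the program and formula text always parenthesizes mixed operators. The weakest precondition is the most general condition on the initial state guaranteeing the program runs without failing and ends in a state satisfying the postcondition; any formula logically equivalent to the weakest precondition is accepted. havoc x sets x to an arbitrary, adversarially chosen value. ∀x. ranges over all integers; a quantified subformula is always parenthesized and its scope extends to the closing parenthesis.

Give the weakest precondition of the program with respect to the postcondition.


Working backward. After the program, the postcondition (n ≠ 4 ∧ 2*k = -6) ↔ (3*n = 9 ∨ 3*k - 7 = -5) must hold; in canonical form it is (n ≠ 4 ∧ 2*k = -6) ↔ (3*n = 9 ∨ 3*k = 2).
Then branch requires (k ≠ -4 ∧ 2*k = -20) ↔ (3*k = -15 ∨ 3*k = -19); else branch requires ∀k_1. ((n ≠ 4 ∧ 2*k_1 = -6) ↔ (3*n = 9 ∨ 3*k_1 = 2)).
Before the if: (2*n < -2 → ((k ≠ -4 ∧ 2*k = -20) ↔ (3*k = -15 ∨ 3*k = -19))) ∧ ((¬(2*n < -2)) → (∀k_1. ((n ≠ 4 ∧ 2*k_1 = -6) ↔ (3*n = 9 ∨ 3*k_1 = 2))))
Before skip: (2*n < -2 → ((k ≠ -4 ∧ 2*k = -20) ↔ (3*k = -15 ∨ 3*k = -19))) ∧ ((¬(2*n < -2)) → (∀k_1. ((n ≠ 4 ∧ 2*k_1 = -6) ↔ (3*n = 9 ∨ 3*k_1 = 2))))
Answer: WP = (2*n < -2 → ((k ≠ -4 ∧ 2*k = -20) ↔ (3*k = -15 ∨ 3*k = -19))) ∧ ((¬(2*n < -2)) → (∀k_1. ((n ≠ 4 ∧ 2*k_1 = -6) ↔ (3*n = 9 ∨ 3*k_1 = 2))))


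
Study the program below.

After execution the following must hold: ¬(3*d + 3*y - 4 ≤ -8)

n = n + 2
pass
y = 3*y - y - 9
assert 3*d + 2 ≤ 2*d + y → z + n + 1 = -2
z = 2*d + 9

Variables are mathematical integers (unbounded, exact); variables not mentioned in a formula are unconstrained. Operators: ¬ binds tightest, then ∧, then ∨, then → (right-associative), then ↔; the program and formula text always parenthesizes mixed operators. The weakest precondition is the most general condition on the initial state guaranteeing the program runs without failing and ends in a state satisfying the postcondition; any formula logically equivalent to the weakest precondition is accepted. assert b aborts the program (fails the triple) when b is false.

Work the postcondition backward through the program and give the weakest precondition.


Working backward. After the program, the postcondition ¬(3*d + 3*y - 4 ≤ -8) must hold; in canonical form it is ¬(3*d + 3*y ≤ -4).
Before z := 2*d + 9: ¬(3*d + 3*y ≤ -4)
Before assert 3*d + 2 ≤ 2*d + y → z + n + 1 = -2: (d ≤ y - 2 → n + z = -3) ∧ (¬(3*d + 3*y ≤ -4))
Before y := 3*y - y - 9: (d ≤ 2*y - 11 → n + z = -3) ∧ (¬(3*d + 6*y ≤ 23))
Before skip: (d ≤ 2*y - 11 → n + z = -3) ∧ (¬(3*d + 6*y ≤ 23))
Before n := n + 2: (d ≤ 2*y - 11 → n + z = -5) ∧ (¬(3*d + 6*y ≤ 23))
Answer: WP = (d ≤ 2*y - 11 → n + z = -5) ∧ (¬(3*d + 6*y ≤ 23))


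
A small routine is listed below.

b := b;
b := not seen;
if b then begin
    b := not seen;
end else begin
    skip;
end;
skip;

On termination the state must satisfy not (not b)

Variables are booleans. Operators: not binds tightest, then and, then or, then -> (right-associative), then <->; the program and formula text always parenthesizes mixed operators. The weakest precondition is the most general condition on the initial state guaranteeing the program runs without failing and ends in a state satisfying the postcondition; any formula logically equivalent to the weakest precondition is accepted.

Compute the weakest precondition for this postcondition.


Working backward. After the program, the postcondition not (not b) must hold; in canonical form it is b.
Before skip: b
Then branch requires not seen; else branch requires b.
Before the if: (b -> (not seen)) and ((not b) -> b)
Before b := not seen: seen -> (not seen)
Before b := b: seen -> (not seen)
Answer: WP = seen -> (not seen)


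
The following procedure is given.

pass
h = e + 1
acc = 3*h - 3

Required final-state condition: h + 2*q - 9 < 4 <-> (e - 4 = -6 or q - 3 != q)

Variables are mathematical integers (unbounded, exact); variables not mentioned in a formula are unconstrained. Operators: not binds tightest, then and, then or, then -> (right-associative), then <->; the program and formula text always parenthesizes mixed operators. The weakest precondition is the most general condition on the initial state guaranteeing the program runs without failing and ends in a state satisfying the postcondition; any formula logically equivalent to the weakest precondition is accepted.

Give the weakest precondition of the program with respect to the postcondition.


Working backward. After the program, the postcondition h + 2*q - 9 < 4 <-> (e - 4 = -6 or q - 3 != q) must hold; in canonical form it is h + 2*q < 13.
Before acc := 3*h - 3: h + 2*q < 13
Before h := e + 1: e + 2*q < 12
Before skip: e + 2*q < 12
Answer: WP = e + 2*q < 12


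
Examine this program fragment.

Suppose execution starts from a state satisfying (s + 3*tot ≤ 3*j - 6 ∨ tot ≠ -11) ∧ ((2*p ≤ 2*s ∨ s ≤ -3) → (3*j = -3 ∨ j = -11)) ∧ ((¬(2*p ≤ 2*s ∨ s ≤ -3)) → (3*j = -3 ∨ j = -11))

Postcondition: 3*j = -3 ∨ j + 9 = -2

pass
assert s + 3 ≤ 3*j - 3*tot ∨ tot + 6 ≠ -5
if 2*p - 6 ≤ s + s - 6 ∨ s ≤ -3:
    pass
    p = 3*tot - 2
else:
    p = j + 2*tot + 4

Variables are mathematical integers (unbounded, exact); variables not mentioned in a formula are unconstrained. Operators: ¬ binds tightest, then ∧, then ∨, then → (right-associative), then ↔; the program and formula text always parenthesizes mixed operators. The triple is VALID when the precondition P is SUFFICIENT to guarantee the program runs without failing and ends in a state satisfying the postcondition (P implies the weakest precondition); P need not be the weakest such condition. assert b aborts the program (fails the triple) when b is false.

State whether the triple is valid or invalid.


Working backward. After the program, the postcondition 3*j = -3 ∨ j + 9 = -2 must hold; in canonical form it is 3*j = -3 ∨ j = -11.
Then branch requires 3*j = -3 ∨ j = -11; else branch requires 3*j = -3 ∨ j = -11.
Before the if: ((2*p ≤ 2*s ∨ s ≤ -3) → (3*j = -3 ∨ j = -11)) ∧ ((¬(2*p ≤ 2*s ∨ s ≤ -3)) → (3*j = -3 ∨ j = -11))
Before assert s + 3 ≤ 3*j - 3*tot ∨ tot + 6 ≠ -5: (s + 3*tot ≤ 3*j - 3 ∨ tot ≠ -11) ∧ ((2*p ≤ 2*s ∨ s ≤ -3) → (3*j = -3 ∨ j = -11)) ∧ ((¬(2*p ≤ 2*s ∨ s ≤ -3)) → (3*j = -3 ∨ j = -11))
Before skip: (s + 3*tot ≤ 3*j - 3 ∨ tot ≠ -11) ∧ ((2*p ≤ 2*s ∨ s ≤ -3) → (3*j = -3 ∨ j = -11)) ∧ ((¬(2*p ≤ 2*s ∨ s ≤ -3)) → (3*j = -3 ∨ j = -11))
The weakest precondition is (s + 3*tot ≤ 3*j - 3 ∨ tot ≠ -11) ∧ ((2*p ≤ 2*s ∨ s ≤ -3) → (3*j = -3 ∨ j = -11)) ∧ ((¬(2*p ≤ 2*s ∨ s ≤ -3)) → (3*j = -3 ∨ j = -11)).
Check whether (s + 3*tot ≤ 3*j - 6 ∨ tot ≠ -11) ∧ ((2*p ≤ 2*s ∨ s ≤ -3) → (3*j = -3 ∨ j = -11)) ∧ ((¬(2*p ≤ 2*s ∨ s ≤ -3)) → (3*j = -3 ∨ j = -11)) implies it.
Every state satisfying the precondition satisfies the weakest precondition: the implication holds.
Answer: valid


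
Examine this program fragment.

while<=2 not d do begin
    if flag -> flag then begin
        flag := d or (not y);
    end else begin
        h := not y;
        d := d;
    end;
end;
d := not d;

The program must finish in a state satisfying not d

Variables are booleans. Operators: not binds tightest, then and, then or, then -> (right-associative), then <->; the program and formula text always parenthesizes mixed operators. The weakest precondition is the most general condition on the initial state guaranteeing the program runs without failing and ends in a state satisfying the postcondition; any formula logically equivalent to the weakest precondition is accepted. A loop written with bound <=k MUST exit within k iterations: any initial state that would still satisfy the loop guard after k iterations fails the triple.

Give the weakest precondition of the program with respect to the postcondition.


Working backward. After the program, not d must hold.
Before d := not d: d
Before the loop (bound <=2), unroll the exhaustion recursion (WP_0 = exit-now case; WP_j = one more guarded iteration, up to j = 2):
  WP_0: d
  WP_1: (not d) -> d
  WP_2: (not d) -> ((not d) -> d)
So before the loop: (not d) -> ((not d) -> d)
Answer: WP = (not d) -> ((not d) -> d)


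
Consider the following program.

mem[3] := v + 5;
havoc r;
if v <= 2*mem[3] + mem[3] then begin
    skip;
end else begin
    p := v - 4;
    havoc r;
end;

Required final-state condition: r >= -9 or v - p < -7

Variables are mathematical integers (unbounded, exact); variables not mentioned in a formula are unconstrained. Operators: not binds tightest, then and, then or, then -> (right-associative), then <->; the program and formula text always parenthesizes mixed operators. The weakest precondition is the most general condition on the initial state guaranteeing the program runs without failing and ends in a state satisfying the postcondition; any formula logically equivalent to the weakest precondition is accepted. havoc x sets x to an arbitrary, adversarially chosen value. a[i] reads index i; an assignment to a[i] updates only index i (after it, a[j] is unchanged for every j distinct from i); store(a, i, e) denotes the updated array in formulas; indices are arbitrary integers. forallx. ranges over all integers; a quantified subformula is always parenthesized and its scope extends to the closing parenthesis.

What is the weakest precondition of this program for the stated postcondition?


Working backward. After the program, the postcondition r >= -9 or v - p < -7 must hold; in canonical form it is r >= -9 or v < p - 7.
Then branch requires r >= -9 or v < p - 7; else branch requires forall r_1. r_1 >= -9.
Before the if: (v <= 3*mem[3] -> (r >= -9 or v < p - 7)) and ((not (v <= 3*mem[3])) -> (forall r_1. r_1 >= -9))
Before havoc r: forall r_2. ((v <= 3*mem[3] -> (r_2 >= -9 or v < p - 7)) and ((not (v <= 3*mem[3])) -> (forall r_1. r_1 >= -9)))
Before mem[3] := v + 5: forall r_2. ((2*v >= -15 -> (r_2 >= -9 or v < p - 7)) and ((not (2*v >= -15)) -> (forall r_1. r_1 >= -9)))
Answer: WP = forall r_2. ((2*v >= -15 -> (r_2 >= -9 or v < p - 7)) and ((not (2*v >= -15)) -> (forall r_1. r_1 >= -9)))
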